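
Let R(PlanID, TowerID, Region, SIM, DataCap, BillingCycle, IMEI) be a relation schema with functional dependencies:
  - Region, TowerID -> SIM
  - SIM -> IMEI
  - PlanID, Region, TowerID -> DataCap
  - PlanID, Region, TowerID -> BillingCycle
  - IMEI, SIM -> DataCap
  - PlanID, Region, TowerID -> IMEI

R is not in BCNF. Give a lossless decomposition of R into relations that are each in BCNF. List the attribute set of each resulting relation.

Candidate key of the original relation: {PlanID, Region, TowerID}.
{BillingCycle, DataCap, IMEI, PlanID, Region, SIM, TowerID}: {Region, TowerID} determines {DataCap, IMEI, Region, SIM, TowerID} here but is not a superkey — split on Region, TowerID -> DataCap, IMEI, SIM, giving {DataCap, IMEI, Region, SIM, TowerID} and {BillingCycle, PlanID, Region, TowerID}.
{DataCap, IMEI, Region, SIM, TowerID}: {SIM} determines {DataCap, IMEI, SIM} here but is not a superkey — split on SIM -> DataCap, IMEI, giving {DataCap, IMEI, SIM} and {Region, SIM, TowerID}.
{DataCap, IMEI, SIM}: every determinant is a superkey — BCNF.
{Region, SIM, TowerID}: every determinant is a superkey — BCNF.
{BillingCycle, PlanID, Region, TowerID}: every determinant is a superkey — BCNF.

{BillingCycle, PlanID, Region, TowerID}; {DataCap, IMEI, SIM}; {Region, SIM, TowerID}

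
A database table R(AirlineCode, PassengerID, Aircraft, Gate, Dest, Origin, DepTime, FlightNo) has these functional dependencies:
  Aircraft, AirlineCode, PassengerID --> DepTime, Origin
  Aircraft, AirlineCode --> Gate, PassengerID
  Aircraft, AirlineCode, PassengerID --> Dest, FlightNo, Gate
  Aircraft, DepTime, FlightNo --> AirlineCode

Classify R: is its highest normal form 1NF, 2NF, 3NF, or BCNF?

BCNF

Candidate keys: {Aircraft, AirlineCode}, {Aircraft, DepTime, FlightNo}. Prime attributes: {Aircraft, AirlineCode, DepTime, FlightNo}.
Every FD has a superkey on the left, so the relation is in BCNF.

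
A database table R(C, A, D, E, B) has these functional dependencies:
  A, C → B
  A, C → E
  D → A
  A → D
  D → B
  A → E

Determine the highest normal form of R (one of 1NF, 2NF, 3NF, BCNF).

1NF

Candidate keys: {A, C}, {C, D}. Prime attributes: {A, C, D}.
D → A: {D}⁺ = {A, B, D, E}, which is not all of the attributes, so the left side is not a superkey — BCNF is violated.
Because {B} is non-prime and the left side of D → B is not a superkey, the relation is not in 3NF.
Since {A} ⊂ {A, C} and {A}⁺ ⊇ {B, E} with {B, E} non-prime, there is a partial dependency; 2NF fails.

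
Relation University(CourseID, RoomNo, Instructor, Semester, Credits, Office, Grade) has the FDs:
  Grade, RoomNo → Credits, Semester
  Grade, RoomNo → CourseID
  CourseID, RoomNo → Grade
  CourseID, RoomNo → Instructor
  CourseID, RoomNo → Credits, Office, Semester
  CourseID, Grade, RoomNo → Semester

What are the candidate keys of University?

Attributes never on any right-hand side: {RoomNo} — every candidate key must contain it.
{CourseID, RoomNo}⁺ = {CourseID, Credits, Grade, Instructor, Office, RoomNo, Semester} — all of the relation — so {CourseID, RoomNo} is a candidate key.
{Grade, RoomNo}⁺ = {CourseID, Credits, Grade, Instructor, Office, RoomNo, Semester} — all of the relation — so {Grade, RoomNo} is a candidate key.
No proper subset of any of these is a key, and no other minimal superkey exists.

{CourseID, RoomNo}, {Grade, RoomNo}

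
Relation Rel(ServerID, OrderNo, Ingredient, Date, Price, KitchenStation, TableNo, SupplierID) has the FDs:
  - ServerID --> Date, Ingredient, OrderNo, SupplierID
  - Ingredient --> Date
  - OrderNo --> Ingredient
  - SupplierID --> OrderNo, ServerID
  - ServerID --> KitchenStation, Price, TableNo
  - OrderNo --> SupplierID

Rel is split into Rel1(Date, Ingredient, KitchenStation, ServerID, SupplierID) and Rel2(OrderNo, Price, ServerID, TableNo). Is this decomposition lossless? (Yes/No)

Common attributes: {ServerID}; their closure is {Date, Ingredient, KitchenStation, OrderNo, Price, ServerID, SupplierID, TableNo}.
Rel1 is contained in that closure, so Rel1 ∩ Rel2 --> Rel1 holds and the join is lossless.

Yes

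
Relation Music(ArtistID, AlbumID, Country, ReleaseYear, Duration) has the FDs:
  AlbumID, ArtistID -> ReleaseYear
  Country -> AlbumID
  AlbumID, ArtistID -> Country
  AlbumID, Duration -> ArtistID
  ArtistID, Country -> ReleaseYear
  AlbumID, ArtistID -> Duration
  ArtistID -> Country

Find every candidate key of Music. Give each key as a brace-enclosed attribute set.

{AlbumID, Duration}, {ArtistID}, {Country, Duration}

{ArtistID}⁺ = {AlbumID, ArtistID, Country, Duration, ReleaseYear}, which is every attribute, so {ArtistID} is a candidate key.
{AlbumID, Duration}⁺ = {AlbumID, ArtistID, Country, Duration, ReleaseYear}, which is every attribute, so {AlbumID, Duration} is a candidate key.
{Country, Duration}⁺ = {AlbumID, ArtistID, Country, Duration, ReleaseYear}, which is every attribute, so {Country, Duration} is a candidate key.
Any other superkey properly contains one of these, so there are no further candidate keys.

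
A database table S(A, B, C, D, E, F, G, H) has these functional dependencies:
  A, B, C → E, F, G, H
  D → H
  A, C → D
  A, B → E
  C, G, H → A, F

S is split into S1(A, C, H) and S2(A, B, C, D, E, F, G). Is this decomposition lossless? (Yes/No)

Yes

S1 ∩ S2 = {A, C}; its closure under F is {A, C, D, H}.
This includes all of S1, so the common attributes are a superkey of S1 — the join is lossless.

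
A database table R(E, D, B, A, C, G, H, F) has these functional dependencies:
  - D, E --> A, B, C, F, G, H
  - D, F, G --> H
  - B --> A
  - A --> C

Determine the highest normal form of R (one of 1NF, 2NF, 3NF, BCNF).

Candidate key: {D, E}. Prime attributes: {D, E}.
For D, F, G --> H we have {D, F, G}⁺ = {D, F, G, H}; {D, F, G} is not a superkey, so BCNF fails.
D, F, G --> H has non-prime {H} on the right and a non-superkey on the left, so 3NF fails.
Checking every proper subset of each key, none determines a non-prime attribute — 2NF is satisfied.

2NF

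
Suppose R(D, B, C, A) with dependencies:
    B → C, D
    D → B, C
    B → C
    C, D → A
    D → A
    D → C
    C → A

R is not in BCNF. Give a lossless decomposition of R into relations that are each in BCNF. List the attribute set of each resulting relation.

Candidate keys of the original relation: {B}, {D}.
Within {A, B, C, D}: {C}⁺ ∩ {A, B, C, D} = {A, C}, not the whole set, so C → A violates BCNF; decompose into {A, C} and {B, C, D}.
{A, C} is in BCNF.
{B, C, D} is in BCNF.

{A, C}; {B, C, D}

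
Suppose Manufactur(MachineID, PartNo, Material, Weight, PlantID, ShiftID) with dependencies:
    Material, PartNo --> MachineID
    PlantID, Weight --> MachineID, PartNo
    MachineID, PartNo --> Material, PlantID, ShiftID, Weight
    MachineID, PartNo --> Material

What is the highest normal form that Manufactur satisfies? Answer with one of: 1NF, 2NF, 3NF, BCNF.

Candidate keys: {MachineID, PartNo}, {Material, PartNo}, {PlantID, Weight}. Prime attributes: {MachineID, Material, PartNo, PlantID, Weight}.
Each dependency's left side is a superkey — BCNF holds.

BCNF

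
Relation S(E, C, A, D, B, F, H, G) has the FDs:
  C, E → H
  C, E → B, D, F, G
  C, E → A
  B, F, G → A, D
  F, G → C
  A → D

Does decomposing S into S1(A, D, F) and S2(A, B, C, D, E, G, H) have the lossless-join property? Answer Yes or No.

Common attributes: {A, D}; their closure is {A, D}.
S1 ⊄ {A, D} and S2 ⊄ {A, D}, so the split is lossy.

No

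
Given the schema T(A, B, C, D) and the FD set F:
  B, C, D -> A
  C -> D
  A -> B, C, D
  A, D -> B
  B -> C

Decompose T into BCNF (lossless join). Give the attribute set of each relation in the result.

Candidate keys of the original relation: {A}, {B}.
Within {A, B, C, D}: {C}⁺ ∩ {A, B, C, D} = {C, D}, not the whole set, so C -> D violates BCNF; decompose into {C, D} and {A, B, C}.
{C, D}: every determinant is a superkey — BCNF.
{A, B, C}: every determinant is a superkey — BCNF.

{A, B, C}; {C, D}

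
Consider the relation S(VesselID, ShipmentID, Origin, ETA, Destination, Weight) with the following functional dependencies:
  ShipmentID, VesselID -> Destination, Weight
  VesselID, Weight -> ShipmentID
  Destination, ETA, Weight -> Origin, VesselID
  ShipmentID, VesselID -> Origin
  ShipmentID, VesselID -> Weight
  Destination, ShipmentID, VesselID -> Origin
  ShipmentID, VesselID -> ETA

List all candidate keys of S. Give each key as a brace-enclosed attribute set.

{Destination, ETA, Weight}, {ShipmentID, VesselID}, {VesselID, Weight}

{ShipmentID, VesselID} is a candidate key since {ShipmentID, VesselID}⁺ = {Destination, ETA, Origin, ShipmentID, VesselID, Weight} covers every attribute.
{VesselID, Weight} is a candidate key since {VesselID, Weight}⁺ = {Destination, ETA, Origin, ShipmentID, VesselID, Weight} covers every attribute.
{Destination, ETA, Weight} is a candidate key since {Destination, ETA, Weight}⁺ = {Destination, ETA, Origin, ShipmentID, VesselID, Weight} covers every attribute.
No proper subset of any of these is a key, and no other minimal superkey exists.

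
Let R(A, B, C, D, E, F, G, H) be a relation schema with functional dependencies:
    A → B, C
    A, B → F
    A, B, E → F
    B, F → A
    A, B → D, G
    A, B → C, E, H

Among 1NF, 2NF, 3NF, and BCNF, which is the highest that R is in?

Candidate keys: {A}, {B, F}. Prime attributes: {A, B, F}.
Every FD has a superkey on the left, so the relation is in BCNF.

BCNF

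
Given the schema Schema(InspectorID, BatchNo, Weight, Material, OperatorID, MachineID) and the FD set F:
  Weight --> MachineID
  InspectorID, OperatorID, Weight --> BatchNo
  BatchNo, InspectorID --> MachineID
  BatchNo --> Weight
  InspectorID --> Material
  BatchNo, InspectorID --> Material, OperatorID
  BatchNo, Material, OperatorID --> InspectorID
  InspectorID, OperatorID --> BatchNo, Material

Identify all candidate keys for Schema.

{BatchNo, InspectorID}⁺ = {BatchNo, InspectorID, MachineID, Material, OperatorID, Weight}, which is every attribute, so {BatchNo, InspectorID} is a candidate key.
{InspectorID, OperatorID}⁺ = {BatchNo, InspectorID, MachineID, Material, OperatorID, Weight}, which is every attribute, so {InspectorID, OperatorID} is a candidate key.
{BatchNo, Material, OperatorID}⁺ = {BatchNo, InspectorID, MachineID, Material, OperatorID, Weight}, which is every attribute, so {BatchNo, Material, OperatorID} is a candidate key.
Any other superkey properly contains one of these, so there are no further candidate keys.

{BatchNo, InspectorID}, {BatchNo, Material, OperatorID}, {InspectorID, OperatorID}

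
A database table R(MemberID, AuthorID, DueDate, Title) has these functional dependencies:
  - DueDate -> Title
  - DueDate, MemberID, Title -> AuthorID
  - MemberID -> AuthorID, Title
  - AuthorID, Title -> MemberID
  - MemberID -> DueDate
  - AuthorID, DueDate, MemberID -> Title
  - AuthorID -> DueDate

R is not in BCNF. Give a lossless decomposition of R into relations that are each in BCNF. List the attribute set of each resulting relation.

Candidate keys of the original relation: {AuthorID}, {MemberID}.
Within {AuthorID, DueDate, MemberID, Title}: {DueDate}⁺ ∩ {AuthorID, DueDate, MemberID, Title} = {DueDate, Title}, not the whole set, so DueDate -> Title violates BCNF; decompose into {DueDate, Title} and {AuthorID, DueDate, MemberID}.
{DueDate, Title} has no BCNF violation.
{AuthorID, DueDate, MemberID} has no BCNF violation.

{AuthorID, DueDate, MemberID}; {DueDate, Title}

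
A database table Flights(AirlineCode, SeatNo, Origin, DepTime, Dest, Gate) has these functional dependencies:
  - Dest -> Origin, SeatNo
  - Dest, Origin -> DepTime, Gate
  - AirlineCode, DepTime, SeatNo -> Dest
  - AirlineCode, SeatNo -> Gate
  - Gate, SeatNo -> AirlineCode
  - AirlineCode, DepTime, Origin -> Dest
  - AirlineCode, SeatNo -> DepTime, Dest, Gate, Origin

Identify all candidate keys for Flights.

{Dest}⁺ = {AirlineCode, DepTime, Dest, Gate, Origin, SeatNo} — all of the relation — so {Dest} is a candidate key.
{AirlineCode, SeatNo}⁺ = {AirlineCode, DepTime, Dest, Gate, Origin, SeatNo} — all of the relation — so {AirlineCode, SeatNo} is a candidate key.
{Gate, SeatNo}⁺ = {AirlineCode, DepTime, Dest, Gate, Origin, SeatNo} — all of the relation — so {Gate, SeatNo} is a candidate key.
{AirlineCode, DepTime, Origin}⁺ = {AirlineCode, DepTime, Dest, Gate, Origin, SeatNo} — all of the relation — so {AirlineCode, DepTime, Origin} is a candidate key.
Any other superkey properly contains one of these, so there are no further candidate keys.

{AirlineCode, DepTime, Origin}, {AirlineCode, SeatNo}, {Dest}, {Gate, SeatNo}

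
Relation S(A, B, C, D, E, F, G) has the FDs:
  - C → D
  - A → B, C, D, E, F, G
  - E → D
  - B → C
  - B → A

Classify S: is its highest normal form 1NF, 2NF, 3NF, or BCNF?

Candidate keys: {A}, {B}. Prime attributes: {A, B}.
C → D breaks BCNF: {C}⁺ = {C, D}, so {C} is not a superkey.
C → D has non-prime {D} on the right and a non-superkey on the left, so 3NF fails.
All keys have size 1, which rules out partial dependencies — 2NF is satisfied.

2NF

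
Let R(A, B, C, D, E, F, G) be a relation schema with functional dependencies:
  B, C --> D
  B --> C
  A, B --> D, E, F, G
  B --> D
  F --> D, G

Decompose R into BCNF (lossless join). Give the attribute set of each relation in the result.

{A, B, E, F}; {B, C, D}; {F, G}

Candidate key of the original relation: {A, B}.
{A, B, C, D, E, F, G}: {B, C} determines {B, C, D} here but is not a superkey — split on B, C --> D, giving {B, C, D} and {A, B, C, E, F, G}.
{B, C, D} is in BCNF.
{A, B, C, E, F, G}: {B} determines {B, C} here but is not a superkey — split on B --> C, giving {B, C} and {A, B, E, F, G}.
{B, C} is in BCNF.
{A, B, E, F, G}: {F} determines {F, G} here but is not a superkey — split on F --> G, giving {F, G} and {A, B, E, F}.
{F, G} is in BCNF.
{A, B, E, F} is in BCNF.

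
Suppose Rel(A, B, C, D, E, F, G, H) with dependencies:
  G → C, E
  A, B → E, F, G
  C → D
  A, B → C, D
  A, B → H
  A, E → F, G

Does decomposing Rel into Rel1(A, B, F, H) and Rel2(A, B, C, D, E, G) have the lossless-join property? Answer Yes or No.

Yes

Rel1 ∩ Rel2 = {A, B}; its closure under F is {A, B, C, D, E, F, G, H}.
This includes all of Rel1, so the common attributes are a superkey of Rel1 — the join is lossless.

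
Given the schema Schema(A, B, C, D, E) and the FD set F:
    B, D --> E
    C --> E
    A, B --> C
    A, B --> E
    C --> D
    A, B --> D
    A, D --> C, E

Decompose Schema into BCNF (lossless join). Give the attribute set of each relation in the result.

{A, B, C}; {B, D, E}; {C, D}

Candidate key of the original relation: {A, B}.
Within {A, B, C, D, E}: {B, D}⁺ ∩ {A, B, C, D, E} = {B, D, E}, not the whole set, so B, D --> E violates BCNF; decompose into {B, D, E} and {A, B, C, D}.
{B, D, E}: every determinant is a superkey — BCNF.
Within {A, B, C, D}: {C}⁺ ∩ {A, B, C, D} = {C, D}, not the whole set, so C --> D violates BCNF; decompose into {C, D} and {A, B, C}.
{C, D}: every determinant is a superkey — BCNF.
{A, B, C}: every determinant is a superkey — BCNF.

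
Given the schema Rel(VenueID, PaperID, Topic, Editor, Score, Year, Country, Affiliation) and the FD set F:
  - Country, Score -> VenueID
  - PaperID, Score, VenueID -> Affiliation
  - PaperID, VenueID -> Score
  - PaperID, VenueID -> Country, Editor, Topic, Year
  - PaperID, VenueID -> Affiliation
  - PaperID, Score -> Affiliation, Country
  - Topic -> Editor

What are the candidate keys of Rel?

{PaperID, Score}, {PaperID, VenueID}

No FD produces {PaperID}, so it must be in every candidate key.
{PaperID, Score}⁺ = {Affiliation, Country, Editor, PaperID, Score, Topic, VenueID, Year} — all of the relation — so {PaperID, Score} is a candidate key.
{PaperID, VenueID}⁺ = {Affiliation, Country, Editor, PaperID, Score, Topic, VenueID, Year} — all of the relation — so {PaperID, VenueID} is a candidate key.
Any other superkey properly contains one of these, so there are no further candidate keys.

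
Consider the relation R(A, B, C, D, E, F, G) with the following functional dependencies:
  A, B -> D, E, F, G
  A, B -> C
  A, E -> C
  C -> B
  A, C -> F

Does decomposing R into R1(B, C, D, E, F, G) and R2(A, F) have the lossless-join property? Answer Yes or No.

Common attributes: {F}; their closure is {F}.
Neither R1 nor R2 is contained in that closure, so the decomposition is lossy.

No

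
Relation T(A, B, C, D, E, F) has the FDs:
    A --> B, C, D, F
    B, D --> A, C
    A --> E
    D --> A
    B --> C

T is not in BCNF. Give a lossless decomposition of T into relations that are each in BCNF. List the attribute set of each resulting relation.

Candidate keys of the original relation: {A}, {D}.
In {A, B, C, D, E, F}, {B} is not a superkey ({B}⁺ restricted to this set is {B, C}), so split on B --> C into {B, C} and {A, B, D, E, F}.
{B, C} has no BCNF violation.
{A, B, D, E, F} has no BCNF violation.

{A, B, D, E, F}; {B, C}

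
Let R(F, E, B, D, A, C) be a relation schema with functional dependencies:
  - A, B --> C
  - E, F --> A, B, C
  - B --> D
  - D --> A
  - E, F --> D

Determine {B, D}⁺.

{A, B, C, D}

Start with {B, D}.
D --> A applies; add {A} → now {A, B, D}.
A, B --> C applies; add {C} → now {A, B, C, D}.
No further FD applies.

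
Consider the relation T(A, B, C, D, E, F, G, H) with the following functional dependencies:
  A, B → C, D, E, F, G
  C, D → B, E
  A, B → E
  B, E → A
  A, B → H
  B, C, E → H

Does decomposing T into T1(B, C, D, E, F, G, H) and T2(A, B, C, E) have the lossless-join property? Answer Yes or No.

The shared attributes are {B, C, E} and {B, C, E}⁺ = {A, B, C, D, E, F, G, H}.
Since T1 ⊆ {A, B, C, D, E, F, G, H}, the intersection is a superkey of T1; the decomposition is lossless.

Yes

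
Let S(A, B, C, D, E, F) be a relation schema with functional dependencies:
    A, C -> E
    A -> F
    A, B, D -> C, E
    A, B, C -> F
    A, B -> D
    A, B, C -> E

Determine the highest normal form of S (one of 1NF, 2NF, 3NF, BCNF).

1NF

Candidate key: {A, B}. Prime attributes: {A, B}.
A, C -> E: {A, C}⁺ = {A, C, E, F}, which is not all of the attributes, so the left side is not a superkey — BCNF is violated.
A, C -> E determines the non-prime attribute {E} from a non-superkey — 3NF is violated.
{A} is a proper subset of the key {A, B}, and {A}⁺ contains the non-prime attribute {F} — a partial dependency, so 2NF is violated.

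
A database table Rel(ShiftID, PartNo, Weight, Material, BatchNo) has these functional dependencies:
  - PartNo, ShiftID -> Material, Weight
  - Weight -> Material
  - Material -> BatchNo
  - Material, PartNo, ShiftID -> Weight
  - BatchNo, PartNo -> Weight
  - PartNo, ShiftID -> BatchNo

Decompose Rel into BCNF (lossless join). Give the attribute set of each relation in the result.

{BatchNo, Material}; {Material, Weight}; {PartNo, ShiftID, Weight}

Candidate key of the original relation: {PartNo, ShiftID}.
{BatchNo, Material, PartNo, ShiftID, Weight}: {Weight} determines {BatchNo, Material, Weight} here but is not a superkey — split on Weight -> BatchNo, Material, giving {BatchNo, Material, Weight} and {PartNo, ShiftID, Weight}.
{BatchNo, Material, Weight}: {Material} determines {BatchNo, Material} here but is not a superkey — split on Material -> BatchNo, giving {BatchNo, Material} and {Material, Weight}.
{BatchNo, Material} is in BCNF.
{Material, Weight} is in BCNF.
{PartNo, ShiftID, Weight} is in BCNF.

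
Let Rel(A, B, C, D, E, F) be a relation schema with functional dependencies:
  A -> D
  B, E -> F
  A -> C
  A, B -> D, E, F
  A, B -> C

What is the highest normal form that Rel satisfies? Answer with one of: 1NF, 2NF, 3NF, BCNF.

Candidate key: {A, B}. Prime attributes: {A, B}.
A -> D: {A}⁺ = {A, C, D}, which is not all of the attributes, so the left side is not a superkey — BCNF is violated.
Because {D} is non-prime and the left side of A -> D is not a superkey, the relation is not in 3NF.
The proper key subset {A} of {A, B} determines non-prime {C, D}, so the relation is not even in 2NF.

1NF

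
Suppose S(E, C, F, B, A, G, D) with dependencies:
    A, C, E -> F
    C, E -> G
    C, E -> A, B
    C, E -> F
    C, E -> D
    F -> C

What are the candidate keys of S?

Attributes never on any right-hand side: {E} — every candidate key must contain it.
Closure of {C, E} is {A, B, C, D, E, F, G}, the whole schema; {C, E} is a candidate key.
Closure of {E, F} is {A, B, C, D, E, F, G}, the whole schema; {E, F} is a candidate key.
Any other superkey properly contains one of these, so there are no further candidate keys.

{C, E}, {E, F}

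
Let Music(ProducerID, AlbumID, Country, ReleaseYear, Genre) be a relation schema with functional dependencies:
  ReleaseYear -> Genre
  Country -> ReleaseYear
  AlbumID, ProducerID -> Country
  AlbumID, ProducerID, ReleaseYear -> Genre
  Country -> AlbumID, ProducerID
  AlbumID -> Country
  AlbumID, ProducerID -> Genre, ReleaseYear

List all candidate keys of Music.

{AlbumID} is a candidate key since {AlbumID}⁺ = {AlbumID, Country, Genre, ProducerID, ReleaseYear} covers every attribute.
{Country} is a candidate key since {Country}⁺ = {AlbumID, Country, Genre, ProducerID, ReleaseYear} covers every attribute.
These are minimal and exhaustive — every other superkey contains one of them.

{AlbumID}, {Country}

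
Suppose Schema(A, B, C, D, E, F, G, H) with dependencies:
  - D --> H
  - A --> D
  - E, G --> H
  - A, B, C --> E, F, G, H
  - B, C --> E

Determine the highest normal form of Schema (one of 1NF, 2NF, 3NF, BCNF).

Candidate key: {A, B, C}. Prime attributes: {A, B, C}.
For D --> H we have {D}⁺ = {D, H}; {D} is not a superkey, so BCNF fails.
D --> H has non-prime {H} on the right and a non-superkey on the left, so 3NF fails.
The proper key subset {A} of {A, B, C} determines non-prime {D, H}, so the relation is not even in 2NF.

1NF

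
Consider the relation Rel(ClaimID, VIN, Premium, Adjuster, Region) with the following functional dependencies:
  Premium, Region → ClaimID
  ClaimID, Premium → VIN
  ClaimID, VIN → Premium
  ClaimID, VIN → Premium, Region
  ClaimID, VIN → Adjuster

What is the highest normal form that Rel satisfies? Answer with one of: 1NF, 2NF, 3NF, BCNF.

Candidate keys: {ClaimID, Premium}, {ClaimID, VIN}, {Premium, Region}. Prime attributes: {ClaimID, Premium, Region, VIN}.
Each dependency's left side is a superkey — BCNF holds.

BCNF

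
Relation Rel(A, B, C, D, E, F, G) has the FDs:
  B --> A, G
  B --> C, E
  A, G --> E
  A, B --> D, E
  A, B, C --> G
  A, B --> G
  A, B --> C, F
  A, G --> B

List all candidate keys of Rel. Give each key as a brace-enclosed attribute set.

{A, G}, {B}

{B} is a candidate key since {B}⁺ = {A, B, C, D, E, F, G} covers every attribute.
{A, G} is a candidate key since {A, G}⁺ = {A, B, C, D, E, F, G} covers every attribute.
No proper subset of any of these is a key, and no other minimal superkey exists.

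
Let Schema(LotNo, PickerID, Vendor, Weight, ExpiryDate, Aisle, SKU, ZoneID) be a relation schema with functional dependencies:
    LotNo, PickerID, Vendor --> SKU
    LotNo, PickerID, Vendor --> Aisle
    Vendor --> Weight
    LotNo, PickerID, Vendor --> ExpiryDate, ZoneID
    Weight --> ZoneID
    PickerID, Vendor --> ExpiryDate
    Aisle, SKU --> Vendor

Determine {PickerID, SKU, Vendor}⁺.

{ExpiryDate, PickerID, SKU, Vendor, Weight, ZoneID}

Start with {PickerID, SKU, Vendor}.
Vendor --> Weight applies; add {Weight} → now {PickerID, SKU, Vendor, Weight}.
Weight --> ZoneID applies; add {ZoneID} → now {PickerID, SKU, Vendor, Weight, ZoneID}.
PickerID, Vendor --> ExpiryDate applies; add {ExpiryDate} → now {ExpiryDate, PickerID, SKU, Vendor, Weight, ZoneID}.
No further FD applies.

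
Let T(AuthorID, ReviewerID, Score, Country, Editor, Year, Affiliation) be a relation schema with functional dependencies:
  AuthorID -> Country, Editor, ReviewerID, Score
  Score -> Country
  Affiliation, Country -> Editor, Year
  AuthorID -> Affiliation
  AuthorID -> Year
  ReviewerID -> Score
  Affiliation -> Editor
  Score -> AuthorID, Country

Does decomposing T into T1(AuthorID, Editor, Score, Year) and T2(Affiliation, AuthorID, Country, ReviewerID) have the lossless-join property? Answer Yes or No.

The shared attributes are {AuthorID} and {AuthorID}⁺ = {Affiliation, AuthorID, Country, Editor, ReviewerID, Score, Year}.
Since T1 ⊆ {Affiliation, AuthorID, Country, Editor, ReviewerID, Score, Year}, the intersection is a superkey of T1; the decomposition is lossless.

Yes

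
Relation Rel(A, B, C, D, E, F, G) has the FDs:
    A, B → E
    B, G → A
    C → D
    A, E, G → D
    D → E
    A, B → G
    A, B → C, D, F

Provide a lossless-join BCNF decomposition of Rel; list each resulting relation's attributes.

Candidate keys of the original relation: {A, B}, {B, G}.
Within {A, B, C, D, E, F, G}: {C}⁺ ∩ {A, B, C, D, E, F, G} = {C, D, E}, not the whole set, so C → D, E violates BCNF; decompose into {C, D, E} and {A, B, C, F, G}.
Within {C, D, E}: {D}⁺ ∩ {C, D, E} = {D, E}, not the whole set, so D → E violates BCNF; decompose into {D, E} and {C, D}.
{D, E} is in BCNF.
{C, D} is in BCNF.
{A, B, C, F, G} is in BCNF.

{A, B, C, F, G}; {C, D}; {D, E}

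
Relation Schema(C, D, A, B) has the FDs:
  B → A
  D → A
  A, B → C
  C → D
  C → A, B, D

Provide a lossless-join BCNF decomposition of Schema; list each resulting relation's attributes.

{A, D}; {B, C, D}

Candidate keys of the original relation: {B}, {C}.
Within {A, B, C, D}: {D}⁺ ∩ {A, B, C, D} = {A, D}, not the whole set, so D → A violates BCNF; decompose into {A, D} and {B, C, D}.
{A, D} has no BCNF violation.
{B, C, D} has no BCNF violation.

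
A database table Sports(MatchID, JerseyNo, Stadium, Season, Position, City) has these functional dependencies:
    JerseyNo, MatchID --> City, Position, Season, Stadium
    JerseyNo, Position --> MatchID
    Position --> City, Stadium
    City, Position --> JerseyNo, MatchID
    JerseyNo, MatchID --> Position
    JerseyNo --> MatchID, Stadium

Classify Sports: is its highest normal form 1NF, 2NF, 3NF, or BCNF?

Candidate keys: {JerseyNo}, {Position}. Prime attributes: {JerseyNo, Position}.
Each dependency's left side is a superkey — BCNF holds.

BCNF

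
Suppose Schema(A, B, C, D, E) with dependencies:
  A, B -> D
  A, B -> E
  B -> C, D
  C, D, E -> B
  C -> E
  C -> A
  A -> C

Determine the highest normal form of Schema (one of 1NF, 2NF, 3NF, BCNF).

Candidate keys: {A, D}, {B}, {C, D}. Prime attributes: {A, B, C, D}.
For C -> E we have {C}⁺ = {A, C, E}; {C} is not a superkey, so BCNF fails.
Because {E} is non-prime and the left side of C -> E is not a superkey, the relation is not in 3NF.
The proper key subset {A} of {A, D} determines non-prime {E}, so the relation is not even in 2NF.

1NF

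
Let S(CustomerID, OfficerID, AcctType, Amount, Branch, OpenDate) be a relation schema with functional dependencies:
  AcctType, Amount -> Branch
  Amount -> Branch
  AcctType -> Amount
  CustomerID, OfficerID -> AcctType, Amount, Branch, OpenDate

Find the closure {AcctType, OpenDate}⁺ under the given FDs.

Start with {AcctType, OpenDate}.
AcctType -> Amount applies; add {Amount} → now {AcctType, Amount, OpenDate}.
AcctType, Amount -> Branch applies; add {Branch} → now {AcctType, Amount, Branch, OpenDate}.
No further FD applies.

{AcctType, Amount, Branch, OpenDate}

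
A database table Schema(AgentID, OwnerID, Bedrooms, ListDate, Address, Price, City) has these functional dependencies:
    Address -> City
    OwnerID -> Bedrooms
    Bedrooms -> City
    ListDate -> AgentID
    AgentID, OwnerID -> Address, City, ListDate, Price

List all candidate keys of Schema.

{OwnerID} never appears on the right of any FD, so every key must include it.
Closure of {AgentID, OwnerID} is {Address, AgentID, Bedrooms, City, ListDate, OwnerID, Price}, the whole schema; {AgentID, OwnerID} is a candidate key.
Closure of {ListDate, OwnerID} is {Address, AgentID, Bedrooms, City, ListDate, OwnerID, Price}, the whole schema; {ListDate, OwnerID} is a candidate key.
No proper subset of any of these is a key, and no other minimal superkey exists.

{AgentID, OwnerID}, {ListDate, OwnerID}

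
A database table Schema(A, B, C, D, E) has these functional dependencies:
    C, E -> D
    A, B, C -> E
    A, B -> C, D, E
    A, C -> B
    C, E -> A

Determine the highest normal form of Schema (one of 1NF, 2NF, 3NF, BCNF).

BCNF

Candidate keys: {A, B}, {A, C}, {C, E}. Prime attributes: {A, B, C, E}.
Every FD has a superkey on the left, so the relation is in BCNF.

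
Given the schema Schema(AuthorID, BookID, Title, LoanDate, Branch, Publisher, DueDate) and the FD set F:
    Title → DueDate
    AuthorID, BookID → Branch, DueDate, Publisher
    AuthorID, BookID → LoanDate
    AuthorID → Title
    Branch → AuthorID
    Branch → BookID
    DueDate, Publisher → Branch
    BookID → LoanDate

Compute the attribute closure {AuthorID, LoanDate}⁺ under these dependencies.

Start with {AuthorID, LoanDate}.
AuthorID → Title applies; add {Title} → now {AuthorID, LoanDate, Title}.
Title → DueDate applies; add {DueDate} → now {AuthorID, DueDate, LoanDate, Title}.
No further FD applies.

{AuthorID, DueDate, LoanDate, Title}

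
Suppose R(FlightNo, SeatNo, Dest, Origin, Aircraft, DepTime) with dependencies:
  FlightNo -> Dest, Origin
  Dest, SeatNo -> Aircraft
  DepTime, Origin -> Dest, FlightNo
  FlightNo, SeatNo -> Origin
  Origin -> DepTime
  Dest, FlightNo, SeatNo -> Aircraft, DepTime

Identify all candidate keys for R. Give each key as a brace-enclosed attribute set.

{FlightNo, SeatNo}, {Origin, SeatNo}

{SeatNo} never appears on the right of any FD, so every key must include it.
{FlightNo, SeatNo}⁺ = {Aircraft, DepTime, Dest, FlightNo, Origin, SeatNo} — all of the relation — so {FlightNo, SeatNo} is a candidate key.
{Origin, SeatNo}⁺ = {Aircraft, DepTime, Dest, FlightNo, Origin, SeatNo} — all of the relation — so {Origin, SeatNo} is a candidate key.
Any other superkey properly contains one of these, so there are no further candidate keys.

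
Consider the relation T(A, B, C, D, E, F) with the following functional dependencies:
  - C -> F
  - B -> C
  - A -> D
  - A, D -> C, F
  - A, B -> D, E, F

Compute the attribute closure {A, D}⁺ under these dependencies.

Start with {A, D}.
A, D -> C, F applies; add {C, F} → now {A, C, D, F}.
No further FD applies.

{A, C, D, F}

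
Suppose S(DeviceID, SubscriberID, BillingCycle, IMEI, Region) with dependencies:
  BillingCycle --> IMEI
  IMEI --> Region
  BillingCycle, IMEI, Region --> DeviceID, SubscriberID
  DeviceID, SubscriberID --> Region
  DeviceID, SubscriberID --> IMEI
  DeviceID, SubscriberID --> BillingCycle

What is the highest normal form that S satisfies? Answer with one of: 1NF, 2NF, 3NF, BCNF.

2NF

Candidate keys: {BillingCycle}, {DeviceID, SubscriberID}. Prime attributes: {BillingCycle, DeviceID, SubscriberID}.
IMEI --> Region: {IMEI}⁺ = {IMEI, Region}, which is not all of the attributes, so the left side is not a superkey — BCNF is violated.
IMEI --> Region has non-prime {Region} on the right and a non-superkey on the left, so 3NF fails.
No proper subset of a key has a non-prime attribute in its closure, so there is no partial dependency; 2NF holds.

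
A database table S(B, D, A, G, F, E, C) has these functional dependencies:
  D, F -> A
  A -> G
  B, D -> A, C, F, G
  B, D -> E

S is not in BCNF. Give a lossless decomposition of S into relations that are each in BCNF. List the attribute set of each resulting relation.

Candidate key of the original relation: {B, D}.
{A, B, C, D, E, F, G}: {D, F} determines {A, D, F, G} here but is not a superkey — split on D, F -> A, G, giving {A, D, F, G} and {B, C, D, E, F}.
{A, D, F, G}: {A} determines {A, G} here but is not a superkey — split on A -> G, giving {A, G} and {A, D, F}.
{A, G} is in BCNF.
{A, D, F} is in BCNF.
{B, C, D, E, F} is in BCNF.

{A, D, F}; {A, G}; {B, C, D, E, F}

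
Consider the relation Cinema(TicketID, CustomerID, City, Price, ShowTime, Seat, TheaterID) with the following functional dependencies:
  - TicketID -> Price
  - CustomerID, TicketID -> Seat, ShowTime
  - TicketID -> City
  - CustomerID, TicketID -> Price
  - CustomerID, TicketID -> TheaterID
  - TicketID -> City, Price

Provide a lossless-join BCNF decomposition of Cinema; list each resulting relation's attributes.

{City, Price, TicketID}; {CustomerID, Seat, ShowTime, TheaterID, TicketID}

Candidate key of the original relation: {CustomerID, TicketID}.
Within {City, CustomerID, Price, Seat, ShowTime, TheaterID, TicketID}: {TicketID}⁺ ∩ {City, CustomerID, Price, Seat, ShowTime, TheaterID, TicketID} = {City, Price, TicketID}, not the whole set, so TicketID -> City, Price violates BCNF; decompose into {City, Price, TicketID} and {CustomerID, Seat, ShowTime, TheaterID, TicketID}.
{City, Price, TicketID} has no BCNF violation.
{CustomerID, Seat, ShowTime, TheaterID, TicketID} has no BCNF violation.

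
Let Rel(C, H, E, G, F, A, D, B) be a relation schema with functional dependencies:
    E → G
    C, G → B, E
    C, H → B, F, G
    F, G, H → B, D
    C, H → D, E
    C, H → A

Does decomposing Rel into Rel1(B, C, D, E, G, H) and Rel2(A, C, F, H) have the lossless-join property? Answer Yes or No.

The shared attributes are {C, H} and {C, H}⁺ = {A, B, C, D, E, F, G, H}.
Rel1 is contained in that closure, so Rel1 ∩ Rel2 → Rel1 holds and the join is lossless.

Yes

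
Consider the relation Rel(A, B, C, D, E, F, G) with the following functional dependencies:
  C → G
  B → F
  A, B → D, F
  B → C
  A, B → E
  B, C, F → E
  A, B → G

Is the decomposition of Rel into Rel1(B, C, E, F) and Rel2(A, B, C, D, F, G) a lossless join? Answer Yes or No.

The shared attributes are {B, C, F} and {B, C, F}⁺ = {B, C, E, F, G}.
Since Rel1 ⊆ {B, C, E, F, G}, the intersection is a superkey of Rel1; the decomposition is lossless.

Yes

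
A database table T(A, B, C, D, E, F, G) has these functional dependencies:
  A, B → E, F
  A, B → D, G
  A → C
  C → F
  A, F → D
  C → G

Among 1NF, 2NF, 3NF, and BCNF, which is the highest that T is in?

Candidate key: {A, B}. Prime attributes: {A, B}.
A → C: {A}⁺ = {A, C, D, F, G}, which is not all of the attributes, so the left side is not a superkey — BCNF is violated.
A → C has non-prime {C} on the right and a non-superkey on the left, so 3NF fails.
Since {A} ⊂ {A, B} and {A}⁺ ⊇ {C, D, F, G} with {C, D, F, G} non-prime, there is a partial dependency; 2NF fails.

1NF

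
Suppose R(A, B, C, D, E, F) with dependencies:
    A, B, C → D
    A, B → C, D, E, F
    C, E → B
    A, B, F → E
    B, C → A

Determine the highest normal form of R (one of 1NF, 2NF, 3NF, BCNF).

Candidate keys: {A, B}, {B, C}, {C, E}. Prime attributes: {A, B, C, E}.
Each dependency's left side is a superkey — BCNF holds.

BCNF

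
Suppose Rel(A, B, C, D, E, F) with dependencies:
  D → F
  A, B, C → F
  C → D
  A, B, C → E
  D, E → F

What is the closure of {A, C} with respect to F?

Start with {A, C}.
C → D applies; add {D} → now {A, C, D}.
D → F applies; add {F} → now {A, C, D, F}.
No further FD applies.

{A, C, D, F}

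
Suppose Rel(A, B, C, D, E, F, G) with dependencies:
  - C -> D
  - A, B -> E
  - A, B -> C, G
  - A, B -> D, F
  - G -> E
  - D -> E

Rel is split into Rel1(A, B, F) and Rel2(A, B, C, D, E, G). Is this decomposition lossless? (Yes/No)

Yes

Rel1 ∩ Rel2 = {A, B}; its closure under F is {A, B, C, D, E, F, G}.
Since Rel1 ⊆ {A, B, C, D, E, F, G}, the intersection is a superkey of Rel1; the decomposition is lossless.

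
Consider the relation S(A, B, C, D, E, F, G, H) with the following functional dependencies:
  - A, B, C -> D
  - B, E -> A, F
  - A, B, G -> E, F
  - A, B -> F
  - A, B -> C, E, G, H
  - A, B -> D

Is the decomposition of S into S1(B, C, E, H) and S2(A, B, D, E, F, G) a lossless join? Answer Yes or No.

Yes

Common attributes: {B, E}; their closure is {A, B, C, D, E, F, G, H}.
This includes all of S1, so the common attributes are a superkey of S1 — the join is lossless.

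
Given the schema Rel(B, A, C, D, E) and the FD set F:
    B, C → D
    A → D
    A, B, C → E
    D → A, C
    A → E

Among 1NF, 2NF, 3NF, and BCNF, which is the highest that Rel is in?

1NF

Candidate keys: {A, B}, {B, C}, {B, D}. Prime attributes: {A, B, C, D}.
A → D: {A}⁺ = {A, C, D, E}, which is not all of the attributes, so the left side is not a superkey — BCNF is violated.
A → E has non-prime {E} on the right and a non-superkey on the left, so 3NF fails.
The proper key subset {A} of {A, B} determines non-prime {E}, so the relation is not even in 2NF.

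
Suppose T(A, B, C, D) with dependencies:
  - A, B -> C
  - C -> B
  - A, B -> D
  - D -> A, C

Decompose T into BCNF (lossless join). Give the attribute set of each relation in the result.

{A, C, D}; {B, C}

Candidate keys of the original relation: {A, B}, {A, C}, {D}.
{A, B, C, D}: {C} determines {B, C} here but is not a superkey — split on C -> B, giving {B, C} and {A, C, D}.
{B, C} is in BCNF.
{A, C, D} is in BCNF.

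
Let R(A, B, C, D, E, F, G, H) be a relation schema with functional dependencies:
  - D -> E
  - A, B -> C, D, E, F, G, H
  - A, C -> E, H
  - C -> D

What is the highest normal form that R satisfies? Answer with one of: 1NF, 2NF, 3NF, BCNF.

Candidate key: {A, B}. Prime attributes: {A, B}.
D -> E: {D}⁺ = {D, E}, which is not all of the attributes, so the left side is not a superkey — BCNF is violated.
D -> E has non-prime {E} on the right and a non-superkey on the left, so 3NF fails.
No proper subset of a key has a non-prime attribute in its closure, so there is no partial dependency; 2NF holds.

2NF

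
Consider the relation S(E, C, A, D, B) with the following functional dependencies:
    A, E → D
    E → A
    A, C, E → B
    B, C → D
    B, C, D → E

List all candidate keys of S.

Attributes never on any right-hand side: {C} — every candidate key must contain it.
{B, C} is a candidate key since {B, C}⁺ = {A, B, C, D, E} covers every attribute.
{C, E} is a candidate key since {C, E}⁺ = {A, B, C, D, E} covers every attribute.
Any other superkey properly contains one of these, so there are no further candidate keys.

{B, C}, {C, E}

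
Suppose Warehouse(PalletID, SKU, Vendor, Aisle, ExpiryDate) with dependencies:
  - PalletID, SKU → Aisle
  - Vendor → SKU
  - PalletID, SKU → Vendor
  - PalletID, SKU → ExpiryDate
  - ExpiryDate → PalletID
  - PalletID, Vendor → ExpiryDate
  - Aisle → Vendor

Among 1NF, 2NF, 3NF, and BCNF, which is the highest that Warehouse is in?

3NF

Candidate keys: {Aisle, ExpiryDate}, {Aisle, PalletID}, {ExpiryDate, SKU}, {ExpiryDate, Vendor}, {PalletID, SKU}, {PalletID, Vendor}. Prime attributes: {Aisle, ExpiryDate, PalletID, SKU, Vendor}.
For Vendor → SKU we have {Vendor}⁺ = {SKU, Vendor}; {Vendor} is not a superkey, so BCNF fails.
Its right-hand attributes {SKU} are all prime, as are those of every other non-superkey FD — the relation is in 3NF.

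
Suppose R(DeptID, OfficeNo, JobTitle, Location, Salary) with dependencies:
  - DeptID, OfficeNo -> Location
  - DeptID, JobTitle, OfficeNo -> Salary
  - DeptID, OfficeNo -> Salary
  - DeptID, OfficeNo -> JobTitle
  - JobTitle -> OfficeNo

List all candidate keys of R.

{DeptID} never appears on the right of any FD, so every key must include it.
Closure of {DeptID, JobTitle} is {DeptID, JobTitle, Location, OfficeNo, Salary}, the whole schema; {DeptID, JobTitle} is a candidate key.
Closure of {DeptID, OfficeNo} is {DeptID, JobTitle, Location, OfficeNo, Salary}, the whole schema; {DeptID, OfficeNo} is a candidate key.
Any other superkey properly contains one of these, so there are no further candidate keys.

{DeptID, JobTitle}, {DeptID, OfficeNo}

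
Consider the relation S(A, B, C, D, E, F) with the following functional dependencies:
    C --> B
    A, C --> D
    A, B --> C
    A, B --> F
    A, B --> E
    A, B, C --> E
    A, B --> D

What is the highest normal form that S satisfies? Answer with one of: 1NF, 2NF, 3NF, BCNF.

Candidate keys: {A, B}, {A, C}. Prime attributes: {A, B, C}.
C --> B: {C}⁺ = {B, C}, which is not all of the attributes, so the left side is not a superkey — BCNF is violated.
But every attribute on its right side ({B}) is prime, and the same holds for every other non-superkey FD, so 3NF still holds.

3NF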